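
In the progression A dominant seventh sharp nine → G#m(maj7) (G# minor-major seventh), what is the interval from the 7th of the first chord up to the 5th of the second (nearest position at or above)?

augmented fifth

A dominant seventh sharp nine has G as its 7th, and G#m(maj7) (G# minor-major seventh) has D# as its 5th.
5 letter names make it a fifth; at 8 semitones (a half step wider than perfect) the quality is augmented.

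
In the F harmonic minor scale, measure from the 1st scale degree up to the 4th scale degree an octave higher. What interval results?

The scale runs F G A♭ B♭ C D♭ E.
The 1st scale degree is F and the degree 4 (up an octave) is B♭.
F up to B♭ spans 11 letter names and 17 semitones — a perfect eleventh.

P11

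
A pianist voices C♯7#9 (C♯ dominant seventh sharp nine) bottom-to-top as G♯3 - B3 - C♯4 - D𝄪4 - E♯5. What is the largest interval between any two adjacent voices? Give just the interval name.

minor ninth

Adjacent intervals: G♯3→B3 = minor third; B3→C♯4 = major second; C♯4→D𝄪4 = augmented second; D𝄪4→E♯5 = minor ninth.
The largest is D𝄪4 to E♯5, a minor ninth (13 semitones).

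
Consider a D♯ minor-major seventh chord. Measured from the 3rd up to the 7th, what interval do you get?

augmented 5th

D♯m(maj7): D♯ F♯ A♯ C𝄪.
That puts F♯ below C𝄪.
5 letter names make it a fifth; at 8 semitones (a half step wider than perfect) the quality is augmented.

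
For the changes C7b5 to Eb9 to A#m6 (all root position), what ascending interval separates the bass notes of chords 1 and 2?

minor third

The roots are C and Eb.
C up to Eb is 3 semitones, a half step narrower than a major third, so the interval is minor.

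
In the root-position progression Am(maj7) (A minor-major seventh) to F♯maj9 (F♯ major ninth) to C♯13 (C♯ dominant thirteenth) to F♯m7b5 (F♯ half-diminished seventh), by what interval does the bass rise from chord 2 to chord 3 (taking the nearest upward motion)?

P5

The roots are F♯ and C♯.
F♯ up to C♯ spans 5 letter names and 7 semitones — a perfect fifth.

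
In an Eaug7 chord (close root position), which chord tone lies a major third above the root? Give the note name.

Spelling the chord: E-G#-B#-D.
The root is E. A major third above E is G#.
G# is the chord's 3rd.

G#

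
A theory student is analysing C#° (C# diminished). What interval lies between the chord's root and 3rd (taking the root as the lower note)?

Spelling the chord: C# E G.
That puts C# below E.
3 letter names make it a third; at 3 semitones (a half step narrower than major) the quality is minor.

m3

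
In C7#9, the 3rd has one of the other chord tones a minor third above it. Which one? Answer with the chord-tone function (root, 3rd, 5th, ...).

5th

Spelling the chord: C–E–G–Bb–D#.
The 3rd is E. A minor third above E is G.
G is the chord's 5th.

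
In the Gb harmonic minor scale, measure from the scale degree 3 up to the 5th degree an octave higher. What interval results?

major tenth

Spelling the Gb harmonic minor scale: Gb Ab Bbb Cb Db Ebb F.
The scale degree 3 is Bbb and the 5th scale degree (up an octave) is Db.
From Bbb to Db is 16 semitones, exactly the major tenth.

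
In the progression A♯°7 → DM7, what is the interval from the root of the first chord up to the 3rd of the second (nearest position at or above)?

The root of A♯°7 is A♯; the 3rd of DM7 is F♯.
A♯ up to F♯ is 8 semitones, a half step narrower than a major sixth, so the interval is minor.

minor 6th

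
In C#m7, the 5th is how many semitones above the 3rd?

Spelling the chord: C#-E-G#-B.
E to G# is a major third: 4 semitones.

4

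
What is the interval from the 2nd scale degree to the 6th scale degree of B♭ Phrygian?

perfect 5th

Spelling B♭ Phrygian: B♭ C♭ D♭ E♭ F G♭ A♭.
So we need the interval from C♭ up to G♭.
C♭ up to G♭ spans 5 letter names and 7 semitones — a perfect fifth.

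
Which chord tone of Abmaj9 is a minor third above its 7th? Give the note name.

Bb

Abmaj9 (Ab major ninth): Ab–C–Eb–G–Bb.
The 7th is G. A minor third above G is Bb.
Bb is the chord's 9th.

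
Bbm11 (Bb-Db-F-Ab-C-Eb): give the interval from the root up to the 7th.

Root = Bb; 7th = Ab.
Bb up to Ab is 10 semitones, a half step narrower than a major seventh, so the interval is minor.

m7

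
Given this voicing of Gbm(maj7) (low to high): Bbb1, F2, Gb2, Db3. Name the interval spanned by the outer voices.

major tenth

The outer voices are Bbb1 and Db3.
Counting 10 letters and 16 half steps from Bbb gives a major tenth.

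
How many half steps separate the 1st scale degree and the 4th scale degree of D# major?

The scale is D# E# F## G# A# B# C##.
D# up to G# is a perfect fourth — 5 semitones.

5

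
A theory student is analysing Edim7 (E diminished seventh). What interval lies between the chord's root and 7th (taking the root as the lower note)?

The chord tones of Edim7 (E diminished seventh) are E-G-Bb-Db.
Root = E; 7th = Db.
7 letter names make it a seventh; at 9 semitones (a whole step narrower than major) the quality is diminished.

d7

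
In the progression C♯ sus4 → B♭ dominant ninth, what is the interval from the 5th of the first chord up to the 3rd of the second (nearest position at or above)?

d5

C♯ sus4 has G♯ as its 5th, and B♭ dominant ninth has D as its 3rd.
5 letter names make it a fifth; at 6 semitones (a half step narrower than perfect) the quality is diminished.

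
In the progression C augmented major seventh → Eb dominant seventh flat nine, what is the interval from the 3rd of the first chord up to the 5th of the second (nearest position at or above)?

diminished fifth

C augmented major seventh has E as its 3rd, and Eb dominant seventh flat nine has Bb as its 5th.
5 letter names make it a fifth; at 6 semitones (a half step narrower than perfect) the quality is diminished.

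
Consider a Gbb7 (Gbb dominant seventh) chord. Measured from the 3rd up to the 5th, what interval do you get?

minor third

Spelling the chord: Gbb, Bbb, Dbb, Fbb.
3rd = Bbb; 5th = Dbb.
3 letter names make it a third; at 3 semitones (a half step narrower than major) the quality is minor.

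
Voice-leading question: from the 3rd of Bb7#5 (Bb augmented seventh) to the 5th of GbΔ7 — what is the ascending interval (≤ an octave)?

diminished octave

Bb7#5 (Bb augmented seventh) has D as its 3rd, and GbΔ7 has Db as its 5th.
From D to Db: 11 semitones over an octave = diminished.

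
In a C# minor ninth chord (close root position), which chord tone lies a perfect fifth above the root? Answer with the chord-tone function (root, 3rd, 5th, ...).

C#min9 (C# minor ninth): C# E G# B D#.
The root is C#. A perfect fifth above C# is G#.
G# is the chord's 5th.

5th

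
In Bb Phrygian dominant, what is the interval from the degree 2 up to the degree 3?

augmented second

Spelling Bb Phrygian dominant: Bb Cb D Eb F Gb Ab.
That puts Cb below D.
From Cb to D: 3 semitones over a second = augmented.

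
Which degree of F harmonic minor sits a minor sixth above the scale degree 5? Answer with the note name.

The scale is F G A♭ B♭ C D♭ E.
The scale degree 5 is C; a minor sixth above that is A♭ — scale degree 3.

Ab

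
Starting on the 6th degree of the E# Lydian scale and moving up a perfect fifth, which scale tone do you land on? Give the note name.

The scale is E# F## G## A## B# C## D##.
The 6th degree is C##; a perfect fifth above that is G## — scale degree 3.

G##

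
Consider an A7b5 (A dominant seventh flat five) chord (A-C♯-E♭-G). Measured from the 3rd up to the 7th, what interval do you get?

d5

So we need the interval from C♯ up to G.
From C♯ to G: 6 semitones over a fifth = diminished.
This 3–7 tritone is the characteristic tension at the heart of the dominant sound.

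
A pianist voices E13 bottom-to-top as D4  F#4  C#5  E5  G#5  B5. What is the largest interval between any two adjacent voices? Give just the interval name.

Adjacent intervals: D4→F#4 = major third; F#4→C#5 = perfect fifth; C#5→E5 = minor third; E5→G#5 = major third; G#5→B5 = minor third.
The largest is F#4 to C#5, a perfect fifth (7 semitones).

perfect fifth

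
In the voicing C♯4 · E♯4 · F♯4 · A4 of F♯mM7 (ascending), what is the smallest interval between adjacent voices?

Adjacent intervals: C♯4→E♯4 = major third; E♯4→F♯4 = minor second; F♯4→A4 = minor third.
The smallest is E♯4 to F♯4, a minor second (1 semitone).

minor second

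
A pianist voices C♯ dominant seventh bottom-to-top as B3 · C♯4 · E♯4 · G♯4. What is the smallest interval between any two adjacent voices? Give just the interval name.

M2

Adjacent intervals: B3→C♯4 = major second; C♯4→E♯4 = major third; E♯4→G♯4 = minor third.
The smallest is B3 to C♯4, a major second (2 semitones).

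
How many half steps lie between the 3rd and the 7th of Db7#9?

6

The chord tones of Db dominant seventh sharp nine are Db-F-Ab-Cb-E.
F to Cb is a diminished fifth: 6 semitones.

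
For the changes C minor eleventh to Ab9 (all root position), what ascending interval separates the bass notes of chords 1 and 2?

The roots are C and Ab.
C up to Ab is 8 semitones, a half step narrower than a major sixth, so the interval is minor.

minor sixth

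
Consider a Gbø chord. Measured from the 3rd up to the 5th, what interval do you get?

Spelling the chord: Gb Bbb Dbb Fb.
That puts Bbb below Dbb.
3 letter names make it a third; at 3 semitones (a half step narrower than major) the quality is minor.

minor 3rd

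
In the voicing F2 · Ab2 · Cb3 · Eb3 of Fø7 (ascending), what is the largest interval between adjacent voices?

Adjacent intervals: F2→Ab2 = minor third; Ab2→Cb3 = minor third; Cb3→Eb3 = major third.
The largest is Cb3 to Eb3, a major third (4 semitones).

major third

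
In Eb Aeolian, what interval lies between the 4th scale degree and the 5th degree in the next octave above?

major ninth

Eb natural minor: Eb F Gb Ab Bb Cb Db.
4th scale degree = Ab; 5th scale degree (up an octave) = Bb.
Counting 9 letters and 14 half steps from Ab gives a major ninth.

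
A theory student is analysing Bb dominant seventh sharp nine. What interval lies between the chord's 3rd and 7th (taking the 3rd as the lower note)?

The chord tones of Bb dominant seventh sharp nine are Bb D F Ab C#.
So we need the interval from D up to Ab.
D up to Ab is 6 semitones, a half step narrower than a perfect fifth, so the interval is diminished.

diminished fifth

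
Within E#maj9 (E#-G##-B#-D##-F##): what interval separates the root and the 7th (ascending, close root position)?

major seventh

The root is E# and the 7th is D##.
E# up to D## spans 7 letter names and 11 semitones — a major seventh.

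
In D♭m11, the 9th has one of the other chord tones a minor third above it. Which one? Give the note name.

Gb

Spelling the chord: D♭-F♭-A♭-C♭-E♭-G♭.
The 9th is E♭. A minor third above E♭ is G♭.
G♭ is the chord's 11th.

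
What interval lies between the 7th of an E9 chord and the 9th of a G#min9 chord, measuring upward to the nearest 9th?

The 7th of E9 is D; the 9th of G#min9 is A#.
From D to A#: 8 semitones over a fifth = augmented.

augmented fifth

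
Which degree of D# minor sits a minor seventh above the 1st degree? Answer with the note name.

C#

The scale is D# E# F# G# A# B C#.
The 1st degree is D#; a minor seventh above that is C# — scale degree 7.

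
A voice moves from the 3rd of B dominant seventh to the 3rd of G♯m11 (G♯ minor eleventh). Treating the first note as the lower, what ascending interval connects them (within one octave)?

minor sixth

B dominant seventh has D♯ as its 3rd, and G♯m11 (G♯ minor eleventh) has B as its 3rd.
6 letter names make it a sixth; at 8 semitones (a half step narrower than major) the quality is minor.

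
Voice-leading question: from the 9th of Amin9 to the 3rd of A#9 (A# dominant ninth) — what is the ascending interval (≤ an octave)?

The 9th of Amin9 is B; the 3rd of A#9 (A# dominant ninth) is C##.
2 letter names make it a second; at 3 semitones (a half step wider than major) the quality is augmented.

augmented 2nd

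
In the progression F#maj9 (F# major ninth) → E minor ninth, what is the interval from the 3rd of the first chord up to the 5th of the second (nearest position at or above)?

F#maj9 (F# major ninth) has A# as its 3rd, and E minor ninth has B as its 5th.
From A# to B: 1 semitone over a second = minor.

minor 2nd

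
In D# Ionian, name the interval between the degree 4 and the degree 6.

The scale runs D# E# F## G# A# B# C##.
That puts G# below B#.
G# up to B# spans 3 letter names and 4 semitones — a major third.

major third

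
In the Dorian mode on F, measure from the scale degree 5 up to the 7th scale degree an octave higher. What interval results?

The scale runs F G A♭ B♭ C D E♭.
That puts C below E♭.
From C to E♭: 15 semitones over a tenth = minor.

minor tenth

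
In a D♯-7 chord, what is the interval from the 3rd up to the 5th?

major third

Spelling the chord: D♯–F♯–A♯–C♯.
The 3rd is F♯ and the 5th is A♯.
Counting 3 letters and 4 half steps from F♯ gives a major third.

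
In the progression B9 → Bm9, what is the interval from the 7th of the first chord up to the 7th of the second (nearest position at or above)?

perfect unison

The 7th of B9 is A; the 7th of Bm9 is A.
A up to A spans 1 letter names and 0 semitones — a perfect unison.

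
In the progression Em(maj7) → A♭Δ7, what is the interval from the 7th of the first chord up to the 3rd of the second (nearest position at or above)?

Em(maj7) has D♯ as its 7th, and A♭Δ7 has C as its 3rd.
D♯ up to C is 9 semitones, a whole step narrower than a major seventh, so the interval is diminished.

d7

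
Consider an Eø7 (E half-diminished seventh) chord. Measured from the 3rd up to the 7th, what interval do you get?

Spelling the chord: E G Bb D.
The 3rd is G and the 7th is D.
From G to D is 7 semitones, exactly the perfect fifth.

perfect fifth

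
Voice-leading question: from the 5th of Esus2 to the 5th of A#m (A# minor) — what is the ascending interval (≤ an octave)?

Esus2 has B as its 5th, and A#m (A# minor) has E# as its 5th.
From B to E#: 6 semitones over a fourth = augmented.

augmented fourth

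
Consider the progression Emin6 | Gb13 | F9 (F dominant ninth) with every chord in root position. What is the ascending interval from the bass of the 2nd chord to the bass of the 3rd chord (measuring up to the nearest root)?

The roots are Gb and F.
Counting 7 letters and 11 half steps from Gb gives a major seventh.

major seventh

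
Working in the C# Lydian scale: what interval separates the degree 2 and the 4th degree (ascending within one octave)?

The scale runs C# D# E# F## G# A# B#.
So we need the interval from D# up to F##.
D# up to F## spans 3 letter names and 4 semitones — a major third.

major 3rd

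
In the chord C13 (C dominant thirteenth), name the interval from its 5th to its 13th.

M9

C13: C, E, G, Bb, D, A.
So we need the interval from G up to A.
G up to A spans 9 letter names and 14 semitones — a major ninth.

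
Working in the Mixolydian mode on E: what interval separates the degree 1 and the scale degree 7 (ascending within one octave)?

minor seventh

E mixolydian: E F# G# A B C# D.
The degree 1 is E and the 7th scale degree is D.
From E to D: 10 semitones over a seventh = minor.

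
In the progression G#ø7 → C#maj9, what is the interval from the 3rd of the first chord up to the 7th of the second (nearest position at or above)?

A1

G#ø7 has B as its 3rd, and C#maj9 has B# as its 7th.
1 letter names make it a unison; at 1 semitone (a half step wider than perfect) the quality is augmented.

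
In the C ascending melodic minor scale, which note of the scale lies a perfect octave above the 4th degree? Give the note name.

The scale is C D Eb F G A B.
The 4th degree is F; a perfect octave above that is F — scale degree 4.

F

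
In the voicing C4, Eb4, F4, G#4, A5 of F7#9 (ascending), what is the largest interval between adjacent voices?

Adjacent intervals: C4→Eb4 = minor third; Eb4→F4 = major second; F4→G#4 = augmented second; G#4→A5 = minor ninth.
The largest is G#4 to A5, a minor ninth (13 semitones).

minor ninth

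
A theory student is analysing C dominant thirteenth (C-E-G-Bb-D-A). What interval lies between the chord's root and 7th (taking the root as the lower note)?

m7

Root = C; 7th = Bb.
From C to Bb: 10 semitones over a seventh = minor.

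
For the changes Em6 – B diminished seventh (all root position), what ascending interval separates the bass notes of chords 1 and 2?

perfect fifth

The roots are E and B.
From E to B is 7 semitones, exactly the perfect fifth.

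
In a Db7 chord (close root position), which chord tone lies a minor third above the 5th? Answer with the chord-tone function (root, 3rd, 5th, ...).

7th

The chord tones of Db7 (Db dominant seventh) are Db F Ab Cb.
The 5th is Ab. A minor third above Ab is Cb.
Cb is the chord's 7th.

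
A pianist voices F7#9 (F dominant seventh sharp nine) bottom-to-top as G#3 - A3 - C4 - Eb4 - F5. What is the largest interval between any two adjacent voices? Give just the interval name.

Adjacent intervals: G#3→A3 = minor second; A3→C4 = minor third; C4→Eb4 = minor third; Eb4→F5 = major ninth.
The largest is Eb4 to F5, a major ninth (14 semitones).

M9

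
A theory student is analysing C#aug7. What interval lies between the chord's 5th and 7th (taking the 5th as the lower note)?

d3

The chord tones of C#+7 are C#, E#, G##, B.
So we need the interval from G## up to B.
G## up to B is 2 semitones, a whole step narrower than a major third, so the interval is diminished.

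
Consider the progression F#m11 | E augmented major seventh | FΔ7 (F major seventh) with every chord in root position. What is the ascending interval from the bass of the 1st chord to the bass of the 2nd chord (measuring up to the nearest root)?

minor seventh

The roots are F# and E.
From F# to E: 10 semitones over a seventh = minor.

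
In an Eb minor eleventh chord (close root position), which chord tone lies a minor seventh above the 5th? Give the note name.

Ab

Spelling the chord: Eb–Gb–Bb–Db–F–Ab.
The 5th is Bb. A minor seventh above Bb is Ab.
Ab is the chord's 11th.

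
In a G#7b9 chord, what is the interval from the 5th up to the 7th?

Spelling the chord: G# B# D# F# A.
That puts D# below F#.
3 letter names make it a third; at 3 semitones (a half step narrower than major) the quality is minor.

minor third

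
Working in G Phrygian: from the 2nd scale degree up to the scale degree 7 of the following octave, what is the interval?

G phrygian: G A♭ B♭ C D E♭ F.
So we need the interval from A♭ up to F.
Counting 13 letters and 21 half steps from A♭ gives a major thirteenth.

M13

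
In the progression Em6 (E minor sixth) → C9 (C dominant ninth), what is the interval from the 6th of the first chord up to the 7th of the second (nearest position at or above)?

Em6 (E minor sixth) has C# as its 6th, and C9 (C dominant ninth) has Bb as its 7th.
7 letter names make it a seventh; at 9 semitones (a whole step narrower than major) the quality is diminished.

diminished seventh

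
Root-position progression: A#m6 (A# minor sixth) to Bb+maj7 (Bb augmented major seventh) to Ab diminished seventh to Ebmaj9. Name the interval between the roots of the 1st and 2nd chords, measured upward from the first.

d2

The roots are A# and Bb.
From A# to Bb: 0 semitones over a second = diminished.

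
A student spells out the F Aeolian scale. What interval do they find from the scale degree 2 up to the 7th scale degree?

F natural minor: F G A♭ B♭ C D♭ E♭.
So we need the interval from G up to E♭.
G up to E♭ is 8 semitones, a half step narrower than a major sixth, so the interval is minor.

minor sixth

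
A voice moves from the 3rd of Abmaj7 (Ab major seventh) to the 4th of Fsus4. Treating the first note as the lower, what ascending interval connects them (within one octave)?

The 3rd of Abmaj7 (Ab major seventh) is C; the 4th of Fsus4 is Bb.
From C to Bb: 10 semitones over a seventh = minor.

m7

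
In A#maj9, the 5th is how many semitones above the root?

7

The chord tones of A#maj9 are A# C## E# G## B#.
A# to E# is a perfect fifth: 7 semitones.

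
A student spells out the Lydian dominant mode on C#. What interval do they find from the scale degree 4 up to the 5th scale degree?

C# lydian dominant: C# D# E# F## G# A# B.
So we need the interval from F## up to G#.
From F## to G#: 1 semitone over a second = minor.

m2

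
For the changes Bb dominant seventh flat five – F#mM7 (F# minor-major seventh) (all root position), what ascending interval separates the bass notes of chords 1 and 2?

A5

The roots are Bb and F#.
From Bb to F#: 8 semitones over a fifth = augmented.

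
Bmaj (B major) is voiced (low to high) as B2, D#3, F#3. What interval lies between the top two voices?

minor third

Those voices are D#3 and F#3.
3 letter names make it a third; at 3 semitones (a half step narrower than major) the quality is minor.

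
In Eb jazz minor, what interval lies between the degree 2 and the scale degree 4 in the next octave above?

minor tenth

Spelling Eb jazz minor: Eb F Gb Ab Bb C D.
The degree 2 is F and the degree 4 (up an octave) is Ab.
10 letter names make it a tenth; at 15 semitones (a half step narrower than major) the quality is minor.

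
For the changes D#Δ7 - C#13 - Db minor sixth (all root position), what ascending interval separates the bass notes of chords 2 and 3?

The roots are C# and Db.
2 letter names make it a second; at 0 semitones (a whole step narrower than major) the quality is diminished.

diminished second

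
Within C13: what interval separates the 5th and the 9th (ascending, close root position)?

Spelling the chord: C E G B♭ D A.
The 5th is G and the 9th is D.
From G to D is 7 semitones, exactly the perfect fifth.

P5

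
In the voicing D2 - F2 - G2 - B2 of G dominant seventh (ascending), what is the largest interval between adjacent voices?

major 3rd

Adjacent intervals: D2→F2 = minor third; F2→G2 = major second; G2→B2 = major third.
The largest is G2 to B2, a major third (4 semitones).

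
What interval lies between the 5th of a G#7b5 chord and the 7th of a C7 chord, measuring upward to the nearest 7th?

G#7b5 has D as its 5th, and C7 has Bb as its 7th.
6 letter names make it a sixth; at 8 semitones (a half step narrower than major) the quality is minor.

minor sixth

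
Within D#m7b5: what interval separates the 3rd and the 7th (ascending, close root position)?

perfect fifth

D#ø7: D#–F#–A–C#.
That puts F# below C#.
Counting 5 letters and 7 half steps from F# gives a perfect fifth.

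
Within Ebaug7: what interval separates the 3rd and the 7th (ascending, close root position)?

d5

The chord tones of Ebaug7 are Eb G B Db.
3rd = G; 7th = Db.
G up to Db is 6 semitones, a half step narrower than a perfect fifth, so the interval is diminished.
This 3–7 tritone is the characteristic tension at the heart of the dominant sound.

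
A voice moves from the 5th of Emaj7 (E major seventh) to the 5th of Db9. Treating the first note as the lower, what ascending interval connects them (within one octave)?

diminished 7th

The 5th of Emaj7 (E major seventh) is B; the 5th of Db9 is Ab.
7 letter names make it a seventh; at 9 semitones (a whole step narrower than major) the quality is diminished.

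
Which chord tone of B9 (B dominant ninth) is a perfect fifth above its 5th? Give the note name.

B9: B–D#–F#–A–C#.
The 5th is F#. A perfect fifth above F# is C#.
C# is the chord's 9th.

C#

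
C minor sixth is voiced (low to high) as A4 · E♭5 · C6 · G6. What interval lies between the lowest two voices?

diminished 5th

Those voices are A4 and E♭5.
A up to E♭ is 6 semitones, a half step narrower than a perfect fifth, so the interval is diminished.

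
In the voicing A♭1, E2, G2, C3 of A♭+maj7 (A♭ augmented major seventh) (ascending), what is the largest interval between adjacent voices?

Adjacent intervals: A♭1→E2 = augmented fifth; E2→G2 = minor third; G2→C3 = perfect fourth.
The largest is A♭1 to E2, an augmented fifth (8 semitones).

augmented 5th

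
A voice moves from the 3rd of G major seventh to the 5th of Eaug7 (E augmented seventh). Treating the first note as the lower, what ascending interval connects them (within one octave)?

The 3rd of G major seventh is B; the 5th of Eaug7 (E augmented seventh) is B#.
B up to B# is 1 semitone, a half step wider than a perfect unison, so the interval is augmented.

augmented unison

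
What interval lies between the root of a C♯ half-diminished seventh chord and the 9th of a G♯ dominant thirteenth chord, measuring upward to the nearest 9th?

M6

C♯ half-diminished seventh has C♯ as its root, and G♯ dominant thirteenth has A♯ as its 9th.
C♯ up to A♯ spans 6 letter names and 9 semitones — a major sixth.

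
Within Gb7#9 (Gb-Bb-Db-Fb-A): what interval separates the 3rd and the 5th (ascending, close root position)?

So we need the interval from Bb up to Db.
Bb up to Db is 3 semitones, a half step narrower than a major third, so the interval is minor.

minor third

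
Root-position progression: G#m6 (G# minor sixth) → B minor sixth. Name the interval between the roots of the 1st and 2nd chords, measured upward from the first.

The roots are G# and B.
From G# to B: 3 semitones over a third = minor.

minor third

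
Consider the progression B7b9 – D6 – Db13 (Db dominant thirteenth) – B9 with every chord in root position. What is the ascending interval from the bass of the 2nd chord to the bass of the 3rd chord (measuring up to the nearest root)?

d8

The roots are D and Db.
D up to Db is 11 semitones, a half step narrower than a perfect octave, so the interval is diminished.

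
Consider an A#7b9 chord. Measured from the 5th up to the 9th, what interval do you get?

The chord tones of A# dominant seventh flat nine are A#-C##-E#-G#-B.
So we need the interval from E# up to B.
5 letter names make it a fifth; at 6 semitones (a half step narrower than perfect) the quality is diminished.

diminished fifth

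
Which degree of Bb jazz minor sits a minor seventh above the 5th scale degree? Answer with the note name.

Eb

The scale is Bb C Db Eb F G A.
The 5th scale degree is F; a minor seventh above that is Eb — scale degree 4.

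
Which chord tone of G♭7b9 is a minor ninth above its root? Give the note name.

The chord tones of G♭ dominant seventh flat nine are G♭–B♭–D♭–F♭–A𝄫.
The root is G♭. A minor ninth above G♭ is A𝄫.
A𝄫 is the chord's 9th.

Abb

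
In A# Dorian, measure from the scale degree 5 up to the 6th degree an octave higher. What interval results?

The scale runs A# B# C# D# E# F## G#.
Scale degree 5 = E#; degree 6 (up an octave) = F##.
Counting 9 letters and 14 half steps from E# gives a major ninth.

M9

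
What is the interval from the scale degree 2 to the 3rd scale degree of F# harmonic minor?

m2

F# harmonic minor: F# G# A B C# D E#.
So we need the interval from G# up to A.
From G# to A: 1 semitone over a second = minor.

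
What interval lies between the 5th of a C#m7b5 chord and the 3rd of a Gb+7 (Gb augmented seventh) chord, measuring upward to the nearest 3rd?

minor 3rd

The 5th of C#m7b5 is G; the 3rd of Gb+7 (Gb augmented seventh) is Bb.
G up to Bb is 3 semitones, a half step narrower than a major third, so the interval is minor.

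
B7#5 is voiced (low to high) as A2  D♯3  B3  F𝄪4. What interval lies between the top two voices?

Those voices are B3 and F𝄪4.
B up to F𝄪 is 8 semitones, a half step wider than a perfect fifth, so the interval is augmented.

augmented fifth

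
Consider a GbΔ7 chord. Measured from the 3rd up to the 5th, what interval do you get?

The chord tones of GbΔ7 are Gb, Bb, Db, F.
3rd = Bb; 5th = Db.
From Bb to Db: 3 semitones over a third = minor.

minor 3rd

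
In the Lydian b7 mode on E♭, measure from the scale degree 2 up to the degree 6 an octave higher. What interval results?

perfect twelfth

E♭ lydian dominant: E♭ F G A B♭ C D♭.
So we need the interval from F up to C.
From F to C is 19 semitones, exactly the perfect twelfth.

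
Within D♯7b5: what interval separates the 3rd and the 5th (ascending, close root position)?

The chord tones of D♯7b5 are D♯-F𝄪-A-C♯.
The 3rd is F𝄪 and the 5th is A.
3 letter names make it a third; at 2 semitones (a whole step narrower than major) the quality is diminished.

d3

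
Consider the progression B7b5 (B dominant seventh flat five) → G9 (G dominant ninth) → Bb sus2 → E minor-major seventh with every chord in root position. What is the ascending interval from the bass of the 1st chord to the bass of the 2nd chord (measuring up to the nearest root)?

minor sixth

The roots are B and G.
B up to G is 8 semitones, a half step narrower than a major sixth, so the interval is minor.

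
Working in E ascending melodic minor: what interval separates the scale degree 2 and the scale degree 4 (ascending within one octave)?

The scale runs E F# G A B C# D#.
So we need the interval from F# up to A.
From F# to A: 3 semitones over a third = minor.

m3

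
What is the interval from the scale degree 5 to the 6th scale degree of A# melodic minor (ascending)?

Spelling A# melodic minor (ascending): A# B# C# D# E# F## G##.
So we need the interval from E# up to F##.
Counting 2 letters and 2 half steps from E# gives a major second.

major second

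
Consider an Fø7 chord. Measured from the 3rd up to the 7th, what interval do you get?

perfect fifth

F half-diminished seventh is spelled F, Ab, Cb, Eb.
So we need the interval from Ab up to Eb.
Ab up to Eb spans 5 letter names and 7 semitones — a perfect fifth.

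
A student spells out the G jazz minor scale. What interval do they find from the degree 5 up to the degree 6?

The scale runs G A Bb C D E F#.
Degree 5 = D; scale degree 6 = E.
From D to E is 2 semitones, exactly the major second.

M2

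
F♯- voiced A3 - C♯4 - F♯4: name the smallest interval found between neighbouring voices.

major 3rd

Adjacent intervals: A3→C♯4 = major third; C♯4→F♯4 = perfect fourth.
The smallest is A3 to C♯4, a major third (4 semitones).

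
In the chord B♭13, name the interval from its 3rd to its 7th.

The chord tones of B♭13 are B♭, D, F, A♭, C, G.
So we need the interval from D up to A♭.
5 letter names make it a fifth; at 6 semitones (a half step narrower than perfect) the quality is diminished.

diminished fifth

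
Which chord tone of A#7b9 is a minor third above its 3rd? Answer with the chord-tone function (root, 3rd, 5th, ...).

A#7b9 is spelled A# C## E# G# B.
The 3rd is C##. A minor third above C## is E#.
E# is the chord's 5th.

5th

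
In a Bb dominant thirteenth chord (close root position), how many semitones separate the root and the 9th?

Bb13 (Bb dominant thirteenth): Bb D F Ab C G.
Bb to C is a major ninth: 14 semitones.

14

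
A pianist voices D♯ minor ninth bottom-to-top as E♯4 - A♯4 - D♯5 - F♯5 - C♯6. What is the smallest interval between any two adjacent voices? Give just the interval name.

Adjacent intervals: E♯4→A♯4 = perfect fourth; A♯4→D♯5 = perfect fourth; D♯5→F♯5 = minor third; F♯5→C♯6 = perfect fifth.
The smallest is D♯5 to F♯5, a minor third (3 semitones).

minor 3rd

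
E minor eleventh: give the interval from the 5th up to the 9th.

perfect fifth

Em11 (E minor eleventh): E G B D F# A.
5th = B; 9th = F#.
From B to F# is 7 semitones, exactly the perfect fifth.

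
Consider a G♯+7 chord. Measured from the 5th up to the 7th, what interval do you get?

Spelling the chord: G♯–B♯–D𝄪–F♯.
That puts D𝄪 below F♯.
From D𝄪 to F♯: 2 semitones over a third = diminished.

d3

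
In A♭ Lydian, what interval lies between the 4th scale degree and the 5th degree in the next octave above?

Spelling A♭ Lydian: A♭ B♭ C D E♭ F G.
The 4th scale degree is D and the 5th scale degree (up an octave) is E♭.
From D to E♭: 13 semitones over a ninth = minor.

minor ninth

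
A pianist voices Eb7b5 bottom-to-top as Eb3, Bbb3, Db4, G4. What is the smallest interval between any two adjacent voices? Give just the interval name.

Adjacent intervals: Eb3→Bbb3 = diminished fifth; Bbb3→Db4 = major third; Db4→G4 = augmented fourth.
The smallest is Bbb3 to Db4, a major third (4 semitones).

major 3rd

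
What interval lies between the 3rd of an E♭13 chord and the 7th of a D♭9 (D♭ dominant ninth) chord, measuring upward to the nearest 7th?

diminished fourth

E♭13 has G as its 3rd, and D♭9 (D♭ dominant ninth) has C♭ as its 7th.
From G to C♭: 4 semitones over a fourth = diminished.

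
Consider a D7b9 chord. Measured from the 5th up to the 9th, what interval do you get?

The chord tones of D7b9 are D, F♯, A, C, E♭.
So we need the interval from A up to E♭.
A up to E♭ is 6 semitones, a half step narrower than a perfect fifth, so the interval is diminished.

diminished 5th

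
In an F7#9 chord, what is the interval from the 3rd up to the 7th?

F7#9 is spelled F A C E♭ G♯.
The 3rd is A and the 7th is E♭.
5 letter names make it a fifth; at 6 semitones (a half step narrower than perfect) the quality is diminished.
That tritone between 3rd and 7th is what gives the dominant seventh its pull toward resolution.

diminished 5th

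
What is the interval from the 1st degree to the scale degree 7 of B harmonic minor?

Spelling B harmonic minor: B C♯ D E F♯ G A♯.
So we need the interval from B up to A♯.
From B to A♯ is 11 semitones, exactly the major seventh.

major seventh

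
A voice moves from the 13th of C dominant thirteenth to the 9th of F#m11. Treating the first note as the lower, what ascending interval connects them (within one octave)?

C dominant thirteenth has A as its 13th, and F#m11 has G# as its 9th.
Counting 7 letters and 11 half steps from A gives a major seventh.

major seventh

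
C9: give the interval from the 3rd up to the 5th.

minor third

Spelling the chord: C, E, G, B♭, D.
So we need the interval from E up to G.
From E to G: 3 semitones over a third = minor.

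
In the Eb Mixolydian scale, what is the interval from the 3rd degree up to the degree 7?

d5

Eb mixolydian: Eb F G Ab Bb C Db.
That puts G below Db.
From G to Db: 6 semitones over a fifth = diminished.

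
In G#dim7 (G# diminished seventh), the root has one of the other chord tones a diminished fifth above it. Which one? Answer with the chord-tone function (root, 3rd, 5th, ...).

Spelling the chord: G# B D F.
The root is G#. A diminished fifth above G# is D.
D is the chord's 5th.

5th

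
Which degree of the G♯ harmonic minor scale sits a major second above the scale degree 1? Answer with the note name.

A#

The scale is G♯ A♯ B C♯ D♯ E F𝄪.
The scale degree 1 is G♯; a major second above that is A♯ — scale degree 2.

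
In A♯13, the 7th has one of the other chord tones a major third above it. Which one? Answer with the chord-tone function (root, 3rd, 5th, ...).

9th

Spelling the chord: A♯-C𝄪-E♯-G♯-B♯-F𝄪.
The 7th is G♯. A major third above G♯ is B♯.
B♯ is the chord's 9th.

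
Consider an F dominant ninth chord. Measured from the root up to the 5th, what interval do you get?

perfect fifth

F9 (F dominant ninth) is spelled F-A-C-Eb-G.
So we need the interval from F up to C.
From F to C is 7 semitones, exactly the perfect fifth.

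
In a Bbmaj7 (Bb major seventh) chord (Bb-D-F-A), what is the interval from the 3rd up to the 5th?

3rd = D; 5th = F.
D up to F is 3 semitones, a half step narrower than a major third, so the interval is minor.

minor third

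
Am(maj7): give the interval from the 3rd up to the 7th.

augmented fifth

Spelling the chord: A, C, E, G♯.
The 3rd is C and the 7th is G♯.
5 letter names make it a fifth; at 8 semitones (a half step wider than perfect) the quality is augmented.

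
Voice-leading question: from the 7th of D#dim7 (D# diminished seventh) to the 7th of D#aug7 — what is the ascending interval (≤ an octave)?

D#dim7 (D# diminished seventh) has C as its 7th, and D#aug7 has C# as its 7th.
From C to C#: 1 semitone over a unison = augmented.

augmented unison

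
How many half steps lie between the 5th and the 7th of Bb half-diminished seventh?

Bbø: Bb-Db-Fb-Ab.
Fb to Ab is a major third: 4 semitones.

4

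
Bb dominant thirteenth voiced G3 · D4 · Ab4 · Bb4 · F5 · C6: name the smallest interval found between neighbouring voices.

major second

Adjacent intervals: G3→D4 = perfect fifth; D4→Ab4 = diminished fifth; Ab4→Bb4 = major second; Bb4→F5 = perfect fifth; F5→C6 = perfect fifth.
The smallest is Ab4 to Bb4, a major second (2 semitones).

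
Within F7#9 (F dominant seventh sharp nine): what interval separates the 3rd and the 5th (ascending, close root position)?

m3

F dominant seventh sharp nine is spelled F–A–C–Eb–G#.
So we need the interval from A up to C.
A up to C is 3 semitones, a half step narrower than a major third, so the interval is minor.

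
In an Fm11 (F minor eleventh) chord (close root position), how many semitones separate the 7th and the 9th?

4

The chord tones of Fm11 (F minor eleventh) are F Ab C Eb G Bb.
Eb to G is a major third: 4 semitones.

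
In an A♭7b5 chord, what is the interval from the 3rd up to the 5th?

The chord tones of A♭7b5 are A♭ C E𝄫 G♭.
So we need the interval from C up to E𝄫.
From C to E𝄫: 2 semitones over a third = diminished.

diminished third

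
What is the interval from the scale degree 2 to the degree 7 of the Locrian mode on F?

major 6th

F locrian: F G♭ A♭ B♭ C♭ D♭ E♭.
Scale degree 2 = G♭; 7th degree = E♭.
G♭ up to E♭ spans 6 letter names and 9 semitones — a major sixth.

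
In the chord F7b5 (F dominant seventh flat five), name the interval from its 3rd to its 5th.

F dominant seventh flat five: F-A-Cb-Eb.
3rd = A; 5th = Cb.
A up to Cb is 2 semitones, a whole step narrower than a major third, so the interval is diminished.

diminished third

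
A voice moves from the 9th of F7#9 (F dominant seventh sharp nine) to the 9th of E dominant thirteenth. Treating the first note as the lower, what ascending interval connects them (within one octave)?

The 9th of F7#9 (F dominant seventh sharp nine) is G♯; the 9th of E dominant thirteenth is F♯.
G♯ up to F♯ is 10 semitones, a half step narrower than a major seventh, so the interval is minor.

minor 7th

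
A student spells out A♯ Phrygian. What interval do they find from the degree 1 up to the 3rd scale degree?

Spelling A♯ Phrygian: A♯ B C♯ D♯ E♯ F♯ G♯.
The degree 1 is A♯ and the 3rd degree is C♯.
3 letter names make it a third; at 3 semitones (a half step narrower than major) the quality is minor.

minor third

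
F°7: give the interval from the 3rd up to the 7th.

F°7 (F diminished seventh): F–A♭–C♭–E𝄫.
The 3rd is A♭ and the 7th is E𝄫.
5 letter names make it a fifth; at 6 semitones (a half step narrower than perfect) the quality is diminished.

d5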